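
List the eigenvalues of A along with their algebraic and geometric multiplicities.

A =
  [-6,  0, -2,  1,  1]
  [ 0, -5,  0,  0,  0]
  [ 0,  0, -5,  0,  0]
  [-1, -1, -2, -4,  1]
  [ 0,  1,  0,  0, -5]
λ = -5: alg = 5, geom = 3

Step 1 — factor the characteristic polynomial to read off the algebraic multiplicities:
  χ_A(x) = (x + 5)^5

Step 2 — compute geometric multiplicities via the rank-nullity identity g(λ) = n − rank(A − λI):
  rank(A − (-5)·I) = 2, so dim ker(A − (-5)·I) = n − 2 = 3

Summary:
  λ = -5: algebraic multiplicity = 5, geometric multiplicity = 3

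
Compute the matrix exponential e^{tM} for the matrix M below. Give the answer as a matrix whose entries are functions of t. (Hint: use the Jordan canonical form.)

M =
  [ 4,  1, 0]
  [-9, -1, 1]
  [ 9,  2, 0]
e^{tM} =
  [3*t*exp(t) + exp(t), t^2*exp(t)/2 + t*exp(t), t^2*exp(t)/2]
  [-9*t*exp(t), -3*t^2*exp(t)/2 - 2*t*exp(t) + exp(t), -3*t^2*exp(t)/2 + t*exp(t)]
  [9*t*exp(t), 3*t^2*exp(t)/2 + 2*t*exp(t), 3*t^2*exp(t)/2 - t*exp(t) + exp(t)]

Strategy: write M = P · J · P⁻¹ where J is a Jordan canonical form, so e^{tM} = P · e^{tJ} · P⁻¹, and e^{tJ} can be computed block-by-block.

M has Jordan form
J =
  [1, 1, 0]
  [0, 1, 1]
  [0, 0, 1]
(up to reordering of blocks).

Per-block formulas:
  For a 3×3 Jordan block J_3(1): exp(t · J_3(1)) = e^(1t)·(I + t·N + (t^2/2)·N^2), where N is the 3×3 nilpotent shift.

After assembling e^{tJ} and conjugating by P, we get:

e^{tM} =
  [3*t*exp(t) + exp(t), t^2*exp(t)/2 + t*exp(t), t^2*exp(t)/2]
  [-9*t*exp(t), -3*t^2*exp(t)/2 - 2*t*exp(t) + exp(t), -3*t^2*exp(t)/2 + t*exp(t)]
  [9*t*exp(t), 3*t^2*exp(t)/2 + 2*t*exp(t), 3*t^2*exp(t)/2 - t*exp(t) + exp(t)]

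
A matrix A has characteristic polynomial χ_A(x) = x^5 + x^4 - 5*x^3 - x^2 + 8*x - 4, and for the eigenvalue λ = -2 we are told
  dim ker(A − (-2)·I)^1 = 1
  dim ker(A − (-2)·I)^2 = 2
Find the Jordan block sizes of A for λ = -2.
Block sizes for λ = -2: [2]

From the dimensions of kernels of powers, the number of Jordan blocks of size at least j is d_j − d_{j−1} where d_j = dim ker(N^j) (with d_0 = 0). Computing the differences gives [1, 1].
The number of blocks of size exactly k is (#blocks of size ≥ k) − (#blocks of size ≥ k + 1), so the partition is: 1 block(s) of size 2.
In nonincreasing order the block sizes are [2].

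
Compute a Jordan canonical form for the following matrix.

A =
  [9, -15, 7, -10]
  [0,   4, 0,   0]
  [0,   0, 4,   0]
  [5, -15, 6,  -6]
J_1(-1) ⊕ J_2(4) ⊕ J_1(4)

The characteristic polynomial is
  det(x·I − A) = x^4 - 11*x^3 + 36*x^2 - 16*x - 64 = (x - 4)^3*(x + 1)

Eigenvalues and multiplicities (the geometric multiplicity of λ is n − rank(A − λI), which equals the number of Jordan blocks for λ):
  λ = -1: algebraic multiplicity = 1, geometric multiplicity = 1
  λ = 4: algebraic multiplicity = 3, geometric multiplicity = 2

Determining the block sizes for each eigenvalue:
  λ = -1: one block (gm = 1), so the single block has size am = 1 → block sizes [1]
  λ = 4: 2 blocks summing to 3 forces exactly one block of size 2 and the rest size 1 → block sizes [2, 1]

Assembling the blocks gives a Jordan form
J =
  [-1, 0, 0, 0]
  [ 0, 4, 1, 0]
  [ 0, 0, 4, 0]
  [ 0, 0, 0, 4]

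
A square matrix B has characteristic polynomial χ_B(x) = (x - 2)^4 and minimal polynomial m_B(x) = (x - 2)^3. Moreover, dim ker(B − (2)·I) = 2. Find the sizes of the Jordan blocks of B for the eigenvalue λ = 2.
Block sizes for λ = 2: [3, 1]

Step 1 — from the characteristic polynomial, algebraic multiplicity of λ = 2 is 4. From dim ker(B − (2)·I) = 2, there are exactly 2 Jordan blocks for λ = 2.
Step 2 — from the minimal polynomial, the factor (x − 2)^3 tells us the largest block for λ = 2 has size 3.
Step 3 — with total size 4, 2 blocks, and largest block 3, the block sizes (in nonincreasing order) are [3, 1].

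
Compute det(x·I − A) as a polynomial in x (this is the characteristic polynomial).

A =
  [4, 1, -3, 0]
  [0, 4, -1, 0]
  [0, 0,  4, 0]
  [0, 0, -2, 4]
x^4 - 16*x^3 + 96*x^2 - 256*x + 256

Expanding det(x·I − A) (e.g. by cofactor expansion or by noting that A is similar to its Jordan form J, which has the same characteristic polynomial as A) gives
  χ_A(x) = x^4 - 16*x^3 + 96*x^2 - 256*x + 256
which factors as (x - 4)^4. The eigenvalues (with algebraic multiplicities) are λ = 4 with multiplicity 4.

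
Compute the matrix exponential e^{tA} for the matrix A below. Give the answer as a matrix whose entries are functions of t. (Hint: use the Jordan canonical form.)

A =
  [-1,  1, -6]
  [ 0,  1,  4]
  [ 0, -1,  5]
e^{tA} =
  [exp(-t), t*exp(3*t), -2*t*exp(3*t) - exp(3*t) + exp(-t)]
  [0, -2*t*exp(3*t) + exp(3*t), 4*t*exp(3*t)]
  [0, -t*exp(3*t), 2*t*exp(3*t) + exp(3*t)]

Strategy: write A = P · J · P⁻¹ where J is a Jordan canonical form, so e^{tA} = P · e^{tJ} · P⁻¹, and e^{tJ} can be computed block-by-block.

A has Jordan form
J =
  [-1, 0, 0]
  [ 0, 3, 1]
  [ 0, 0, 3]
(up to reordering of blocks).

Per-block formulas:
  For a 1×1 block at λ = -1: exp(t · [-1]) = [e^(-1t)].
  For a 2×2 Jordan block J_2(3): exp(t · J_2(3)) = e^(3t)·(I + t·N), where N is the 2×2 nilpotent shift.

After assembling e^{tJ} and conjugating by P, we get:

e^{tA} =
  [exp(-t), t*exp(3*t), -2*t*exp(3*t) - exp(3*t) + exp(-t)]
  [0, -2*t*exp(3*t) + exp(3*t), 4*t*exp(3*t)]
  [0, -t*exp(3*t), 2*t*exp(3*t) + exp(3*t)]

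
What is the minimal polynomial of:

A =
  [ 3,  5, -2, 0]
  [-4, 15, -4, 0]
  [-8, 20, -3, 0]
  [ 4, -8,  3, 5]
x^2 - 10*x + 25

The characteristic polynomial is χ_A(x) = (x - 5)^4, so the eigenvalues are known. The minimal polynomial is
  m_A(x) = Π_λ (x − λ)^{k_λ}
where k_λ is the size of the *largest* Jordan block for λ (equivalently, the smallest k with (A − λI)^k v = 0 for every generalised eigenvector v of λ).

  λ = 5: largest Jordan block has size 2, contributing (x − 5)^2

So m_A(x) = (x - 5)^2 = x^2 - 10*x + 25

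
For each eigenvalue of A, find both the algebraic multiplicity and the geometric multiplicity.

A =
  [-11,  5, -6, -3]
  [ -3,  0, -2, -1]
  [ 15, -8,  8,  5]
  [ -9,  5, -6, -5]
λ = -2: alg = 4, geom = 2

Step 1 — factor the characteristic polynomial to read off the algebraic multiplicities:
  χ_A(x) = (x + 2)^4

Step 2 — compute geometric multiplicities via the rank-nullity identity g(λ) = n − rank(A − λI):
  rank(A − (-2)·I) = 2, so dim ker(A − (-2)·I) = n − 2 = 2

Summary:
  λ = -2: algebraic multiplicity = 4, geometric multiplicity = 2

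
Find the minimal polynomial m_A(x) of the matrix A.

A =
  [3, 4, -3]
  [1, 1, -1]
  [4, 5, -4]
x^3

The characteristic polynomial is χ_A(x) = x^3, so the eigenvalues are known. The minimal polynomial is
  m_A(x) = Π_λ (x − λ)^{k_λ}
where k_λ is the size of the *largest* Jordan block for λ (equivalently, the smallest k with (A − λI)^k v = 0 for every generalised eigenvector v of λ).

  λ = 0: largest Jordan block has size 3, contributing (x − 0)^3

So m_A(x) = x^3 = x^3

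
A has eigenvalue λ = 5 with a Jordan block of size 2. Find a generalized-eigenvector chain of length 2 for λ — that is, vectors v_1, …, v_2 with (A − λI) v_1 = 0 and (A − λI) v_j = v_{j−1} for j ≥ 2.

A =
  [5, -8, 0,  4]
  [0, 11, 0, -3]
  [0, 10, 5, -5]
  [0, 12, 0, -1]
A Jordan chain for λ = 5 of length 2:
v_1 = (-8, 6, 10, 12)ᵀ
v_2 = (0, 1, 0, 0)ᵀ

Let N = A − (5)·I. We want v_2 with N^2 v_2 = 0 but N^1 v_2 ≠ 0; then v_{j-1} := N · v_j for j = 2, …, 2.

Pick v_2 = (0, 1, 0, 0)ᵀ.
Then v_1 = N · v_2 = (-8, 6, 10, 12)ᵀ.

Sanity check: (A − (5)·I) v_1 = (0, 0, 0, 0)ᵀ = 0. ✓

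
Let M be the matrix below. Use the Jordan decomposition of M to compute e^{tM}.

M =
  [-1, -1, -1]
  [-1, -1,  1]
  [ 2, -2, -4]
e^{tM} =
  [t*exp(-2*t) + exp(-2*t), -t*exp(-2*t), -t*exp(-2*t)]
  [-t*exp(-2*t), t*exp(-2*t) + exp(-2*t), t*exp(-2*t)]
  [2*t*exp(-2*t), -2*t*exp(-2*t), -2*t*exp(-2*t) + exp(-2*t)]

Strategy: write M = P · J · P⁻¹ where J is a Jordan canonical form, so e^{tM} = P · e^{tJ} · P⁻¹, and e^{tJ} can be computed block-by-block.

M has Jordan form
J =
  [-2,  1,  0]
  [ 0, -2,  0]
  [ 0,  0, -2]
(up to reordering of blocks).

Per-block formulas:
  For a 2×2 Jordan block J_2(-2): exp(t · J_2(-2)) = e^(-2t)·(I + t·N), where N is the 2×2 nilpotent shift.
  For a 1×1 block at λ = -2: exp(t · [-2]) = [e^(-2t)].

After assembling e^{tJ} and conjugating by P, we get:

e^{tM} =
  [t*exp(-2*t) + exp(-2*t), -t*exp(-2*t), -t*exp(-2*t)]
  [-t*exp(-2*t), t*exp(-2*t) + exp(-2*t), t*exp(-2*t)]
  [2*t*exp(-2*t), -2*t*exp(-2*t), -2*t*exp(-2*t) + exp(-2*t)]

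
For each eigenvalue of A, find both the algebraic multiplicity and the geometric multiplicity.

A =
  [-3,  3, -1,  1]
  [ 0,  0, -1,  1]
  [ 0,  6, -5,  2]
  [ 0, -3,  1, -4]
λ = -3: alg = 4, geom = 3

Step 1 — factor the characteristic polynomial to read off the algebraic multiplicities:
  χ_A(x) = (x + 3)^4

Step 2 — compute geometric multiplicities via the rank-nullity identity g(λ) = n − rank(A − λI):
  rank(A − (-3)·I) = 1, so dim ker(A − (-3)·I) = n − 1 = 3

Summary:
  λ = -3: algebraic multiplicity = 4, geometric multiplicity = 3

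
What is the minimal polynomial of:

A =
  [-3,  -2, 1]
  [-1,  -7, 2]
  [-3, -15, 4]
x^3 + 6*x^2 + 12*x + 8

The characteristic polynomial is χ_A(x) = (x + 2)^3, so the eigenvalues are known. The minimal polynomial is
  m_A(x) = Π_λ (x − λ)^{k_λ}
where k_λ is the size of the *largest* Jordan block for λ (equivalently, the smallest k with (A − λI)^k v = 0 for every generalised eigenvector v of λ).

  λ = -2: largest Jordan block has size 3, contributing (x + 2)^3

So m_A(x) = (x + 2)^3 = x^3 + 6*x^2 + 12*x + 8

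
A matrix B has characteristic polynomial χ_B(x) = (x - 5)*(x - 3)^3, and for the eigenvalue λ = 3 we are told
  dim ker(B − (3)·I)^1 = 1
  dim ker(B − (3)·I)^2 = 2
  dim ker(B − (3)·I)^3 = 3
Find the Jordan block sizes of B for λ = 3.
Block sizes for λ = 3: [3]

From the dimensions of kernels of powers, the number of Jordan blocks of size at least j is d_j − d_{j−1} where d_j = dim ker(N^j) (with d_0 = 0). Computing the differences gives [1, 1, 1].
The number of blocks of size exactly k is (#blocks of size ≥ k) − (#blocks of size ≥ k + 1), so the partition is: 1 block(s) of size 3.
In nonincreasing order the block sizes are [3].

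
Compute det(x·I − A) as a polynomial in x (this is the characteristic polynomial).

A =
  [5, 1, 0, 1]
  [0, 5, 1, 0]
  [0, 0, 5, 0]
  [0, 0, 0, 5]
x^4 - 20*x^3 + 150*x^2 - 500*x + 625

Expanding det(x·I − A) (e.g. by cofactor expansion or by noting that A is similar to its Jordan form J, which has the same characteristic polynomial as A) gives
  χ_A(x) = x^4 - 20*x^3 + 150*x^2 - 500*x + 625
which factors as (x - 5)^4. The eigenvalues (with algebraic multiplicities) are λ = 5 with multiplicity 4.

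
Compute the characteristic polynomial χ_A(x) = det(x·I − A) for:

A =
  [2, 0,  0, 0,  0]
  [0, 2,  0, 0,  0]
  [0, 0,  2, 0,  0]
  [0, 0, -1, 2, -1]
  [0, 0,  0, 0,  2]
x^5 - 10*x^4 + 40*x^3 - 80*x^2 + 80*x - 32

Expanding det(x·I − A) (e.g. by cofactor expansion or by noting that A is similar to its Jordan form J, which has the same characteristic polynomial as A) gives
  χ_A(x) = x^5 - 10*x^4 + 40*x^3 - 80*x^2 + 80*x - 32
which factors as (x - 2)^5. The eigenvalues (with algebraic multiplicities) are λ = 2 with multiplicity 5.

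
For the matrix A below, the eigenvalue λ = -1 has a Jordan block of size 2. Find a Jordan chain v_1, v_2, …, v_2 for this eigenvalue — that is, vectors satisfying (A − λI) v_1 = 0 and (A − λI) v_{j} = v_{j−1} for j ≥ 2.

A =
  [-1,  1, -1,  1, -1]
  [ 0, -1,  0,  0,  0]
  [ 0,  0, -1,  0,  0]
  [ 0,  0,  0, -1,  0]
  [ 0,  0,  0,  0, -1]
A Jordan chain for λ = -1 of length 2:
v_1 = (1, 0, 0, 0, 0)ᵀ
v_2 = (0, 1, 0, 0, 0)ᵀ

Let N = A − (-1)·I. We want v_2 with N^2 v_2 = 0 but N^1 v_2 ≠ 0; then v_{j-1} := N · v_j for j = 2, …, 2.

Pick v_2 = (0, 1, 0, 0, 0)ᵀ.
Then v_1 = N · v_2 = (1, 0, 0, 0, 0)ᵀ.

Sanity check: (A − (-1)·I) v_1 = (0, 0, 0, 0, 0)ᵀ = 0. ✓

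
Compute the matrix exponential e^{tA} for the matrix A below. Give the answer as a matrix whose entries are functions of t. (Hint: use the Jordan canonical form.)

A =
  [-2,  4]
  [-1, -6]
e^{tA} =
  [2*t*exp(-4*t) + exp(-4*t), 4*t*exp(-4*t)]
  [-t*exp(-4*t), -2*t*exp(-4*t) + exp(-4*t)]

Strategy: write A = P · J · P⁻¹ where J is a Jordan canonical form, so e^{tA} = P · e^{tJ} · P⁻¹, and e^{tJ} can be computed block-by-block.

A has Jordan form
J =
  [-4,  1]
  [ 0, -4]
(up to reordering of blocks).

Per-block formulas:
  For a 2×2 Jordan block J_2(-4): exp(t · J_2(-4)) = e^(-4t)·(I + t·N), where N is the 2×2 nilpotent shift.

After assembling e^{tJ} and conjugating by P, we get:

e^{tA} =
  [2*t*exp(-4*t) + exp(-4*t), 4*t*exp(-4*t)]
  [-t*exp(-4*t), -2*t*exp(-4*t) + exp(-4*t)]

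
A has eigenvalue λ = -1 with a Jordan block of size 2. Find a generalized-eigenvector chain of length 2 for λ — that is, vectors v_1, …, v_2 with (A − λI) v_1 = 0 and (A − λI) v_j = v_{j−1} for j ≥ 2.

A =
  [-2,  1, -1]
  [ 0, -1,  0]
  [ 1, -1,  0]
A Jordan chain for λ = -1 of length 2:
v_1 = (-1, 0, 1)ᵀ
v_2 = (1, 0, 0)ᵀ

Let N = A − (-1)·I. We want v_2 with N^2 v_2 = 0 but N^1 v_2 ≠ 0; then v_{j-1} := N · v_j for j = 2, …, 2.

Pick v_2 = (1, 0, 0)ᵀ.
Then v_1 = N · v_2 = (-1, 0, 1)ᵀ.

Sanity check: (A − (-1)·I) v_1 = (0, 0, 0)ᵀ = 0. ✓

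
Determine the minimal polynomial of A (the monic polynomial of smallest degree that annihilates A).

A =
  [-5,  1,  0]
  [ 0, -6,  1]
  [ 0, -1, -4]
x^3 + 15*x^2 + 75*x + 125

The characteristic polynomial is χ_A(x) = (x + 5)^3, so the eigenvalues are known. The minimal polynomial is
  m_A(x) = Π_λ (x − λ)^{k_λ}
where k_λ is the size of the *largest* Jordan block for λ (equivalently, the smallest k with (A − λI)^k v = 0 for every generalised eigenvector v of λ).

  λ = -5: largest Jordan block has size 3, contributing (x + 5)^3

So m_A(x) = (x + 5)^3 = x^3 + 15*x^2 + 75*x + 125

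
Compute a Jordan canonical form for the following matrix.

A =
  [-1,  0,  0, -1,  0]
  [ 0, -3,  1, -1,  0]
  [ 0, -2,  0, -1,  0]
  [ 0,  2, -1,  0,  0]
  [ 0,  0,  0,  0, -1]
J_3(-1) ⊕ J_1(-1) ⊕ J_1(-1)

The characteristic polynomial is
  det(x·I − A) = x^5 + 5*x^4 + 10*x^3 + 10*x^2 + 5*x + 1 = (x + 1)^5

Eigenvalues and multiplicities (the geometric multiplicity of λ is n − rank(A − λI), which equals the number of Jordan blocks for λ):
  λ = -1: algebraic multiplicity = 5, geometric multiplicity = 3

Determining the block sizes for each eigenvalue:
  λ = -1: with am = 5 and gm = 3, the partition is not yet determined (e.g. several partitions of 5 into 3 parts exist). Let N = A − (-1)·I. Computing rank(N^1) = 2, rank(N^2) = 1, rank(N^3) = 0; the number of blocks of size ≥ j is rank(N^{j−1}) − rank(N^j), giving [3, 1, 1]. So we have 1 block(s) of size 3, 2 block(s) of size 1 → block sizes [3, 1, 1]

Assembling the blocks gives a Jordan form
J =
  [-1,  1,  0,  0,  0]
  [ 0, -1,  1,  0,  0]
  [ 0,  0, -1,  0,  0]
  [ 0,  0,  0, -1,  0]
  [ 0,  0,  0,  0, -1]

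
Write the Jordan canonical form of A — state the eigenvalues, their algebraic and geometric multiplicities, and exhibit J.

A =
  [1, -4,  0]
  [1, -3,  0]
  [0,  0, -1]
J_2(-1) ⊕ J_1(-1)

The characteristic polynomial is
  det(x·I − A) = x^3 + 3*x^2 + 3*x + 1 = (x + 1)^3

Eigenvalues and multiplicities (the geometric multiplicity of λ is n − rank(A − λI), which equals the number of Jordan blocks for λ):
  λ = -1: algebraic multiplicity = 3, geometric multiplicity = 2

Determining the block sizes for each eigenvalue:
  λ = -1: 2 blocks summing to 3 forces exactly one block of size 2 and the rest size 1 → block sizes [2, 1]

Assembling the blocks gives a Jordan form
J =
  [-1,  1,  0]
  [ 0, -1,  0]
  [ 0,  0, -1]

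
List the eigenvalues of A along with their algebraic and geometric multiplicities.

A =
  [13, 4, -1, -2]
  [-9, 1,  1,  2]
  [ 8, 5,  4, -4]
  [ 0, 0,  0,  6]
λ = 6: alg = 4, geom = 2

Step 1 — factor the characteristic polynomial to read off the algebraic multiplicities:
  χ_A(x) = (x - 6)^4

Step 2 — compute geometric multiplicities via the rank-nullity identity g(λ) = n − rank(A − λI):
  rank(A − (6)·I) = 2, so dim ker(A − (6)·I) = n − 2 = 2

Summary:
  λ = 6: algebraic multiplicity = 4, geometric multiplicity = 2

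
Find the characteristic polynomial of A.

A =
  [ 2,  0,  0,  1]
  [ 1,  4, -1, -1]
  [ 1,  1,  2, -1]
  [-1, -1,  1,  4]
x^4 - 12*x^3 + 54*x^2 - 108*x + 81

Expanding det(x·I − A) (e.g. by cofactor expansion or by noting that A is similar to its Jordan form J, which has the same characteristic polynomial as A) gives
  χ_A(x) = x^4 - 12*x^3 + 54*x^2 - 108*x + 81
which factors as (x - 3)^4. The eigenvalues (with algebraic multiplicities) are λ = 3 with multiplicity 4.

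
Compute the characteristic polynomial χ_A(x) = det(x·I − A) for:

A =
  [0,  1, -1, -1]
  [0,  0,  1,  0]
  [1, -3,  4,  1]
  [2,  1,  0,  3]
x^4 - 7*x^3 + 18*x^2 - 20*x + 8

Expanding det(x·I − A) (e.g. by cofactor expansion or by noting that A is similar to its Jordan form J, which has the same characteristic polynomial as A) gives
  χ_A(x) = x^4 - 7*x^3 + 18*x^2 - 20*x + 8
which factors as (x - 2)^3*(x - 1). The eigenvalues (with algebraic multiplicities) are λ = 1 with multiplicity 1, λ = 2 with multiplicity 3.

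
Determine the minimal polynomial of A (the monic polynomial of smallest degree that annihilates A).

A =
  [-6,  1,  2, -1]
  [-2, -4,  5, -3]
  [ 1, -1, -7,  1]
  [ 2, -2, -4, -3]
x^3 + 15*x^2 + 75*x + 125

The characteristic polynomial is χ_A(x) = (x + 5)^4, so the eigenvalues are known. The minimal polynomial is
  m_A(x) = Π_λ (x − λ)^{k_λ}
where k_λ is the size of the *largest* Jordan block for λ (equivalently, the smallest k with (A − λI)^k v = 0 for every generalised eigenvector v of λ).

  λ = -5: largest Jordan block has size 3, contributing (x + 5)^3

So m_A(x) = (x + 5)^3 = x^3 + 15*x^2 + 75*x + 125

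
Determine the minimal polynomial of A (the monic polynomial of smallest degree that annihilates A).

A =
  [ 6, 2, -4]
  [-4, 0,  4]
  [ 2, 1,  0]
x^2 - 4*x + 4

The characteristic polynomial is χ_A(x) = (x - 2)^3, so the eigenvalues are known. The minimal polynomial is
  m_A(x) = Π_λ (x − λ)^{k_λ}
where k_λ is the size of the *largest* Jordan block for λ (equivalently, the smallest k with (A − λI)^k v = 0 for every generalised eigenvector v of λ).

  λ = 2: largest Jordan block has size 2, contributing (x − 2)^2

So m_A(x) = (x - 2)^2 = x^2 - 4*x + 4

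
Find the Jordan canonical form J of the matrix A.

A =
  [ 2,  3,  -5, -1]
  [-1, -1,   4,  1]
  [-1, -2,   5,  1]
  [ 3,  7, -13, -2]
J_2(1) ⊕ J_2(1)

The characteristic polynomial is
  det(x·I − A) = x^4 - 4*x^3 + 6*x^2 - 4*x + 1 = (x - 1)^4

Eigenvalues and multiplicities (the geometric multiplicity of λ is n − rank(A − λI), which equals the number of Jordan blocks for λ):
  λ = 1: algebraic multiplicity = 4, geometric multiplicity = 2

Determining the block sizes for each eigenvalue:
  λ = 1: with am = 4 and gm = 2, the partition is not yet determined (e.g. several partitions of 4 into 2 parts exist). Let N = A − (1)·I. Computing rank(N^1) = 2, rank(N^2) = 0; the number of blocks of size ≥ j is rank(N^{j−1}) − rank(N^j), giving [2, 2]. So we have 2 block(s) of size 2 → block sizes [2, 2]

Assembling the blocks gives a Jordan form
J =
  [1, 1, 0, 0]
  [0, 1, 0, 0]
  [0, 0, 1, 1]
  [0, 0, 0, 1]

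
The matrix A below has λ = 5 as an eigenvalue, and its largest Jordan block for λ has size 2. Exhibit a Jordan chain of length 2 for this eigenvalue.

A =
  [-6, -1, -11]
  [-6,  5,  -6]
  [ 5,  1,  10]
A Jordan chain for λ = 5 of length 2:
v_1 = (-1, 0, 1)ᵀ
v_2 = (0, 1, 0)ᵀ

Let N = A − (5)·I. We want v_2 with N^2 v_2 = 0 but N^1 v_2 ≠ 0; then v_{j-1} := N · v_j for j = 2, …, 2.

Pick v_2 = (0, 1, 0)ᵀ.
Then v_1 = N · v_2 = (-1, 0, 1)ᵀ.

Sanity check: (A − (5)·I) v_1 = (0, 0, 0)ᵀ = 0. ✓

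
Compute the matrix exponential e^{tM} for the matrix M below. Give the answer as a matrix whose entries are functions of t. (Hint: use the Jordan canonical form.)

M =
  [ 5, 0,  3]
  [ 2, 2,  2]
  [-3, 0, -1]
e^{tM} =
  [3*t*exp(2*t) + exp(2*t), 0, 3*t*exp(2*t)]
  [2*t*exp(2*t), exp(2*t), 2*t*exp(2*t)]
  [-3*t*exp(2*t), 0, -3*t*exp(2*t) + exp(2*t)]

Strategy: write M = P · J · P⁻¹ where J is a Jordan canonical form, so e^{tM} = P · e^{tJ} · P⁻¹, and e^{tJ} can be computed block-by-block.

M has Jordan form
J =
  [2, 1, 0]
  [0, 2, 0]
  [0, 0, 2]
(up to reordering of blocks).

Per-block formulas:
  For a 1×1 block at λ = 2: exp(t · [2]) = [e^(2t)].
  For a 2×2 Jordan block J_2(2): exp(t · J_2(2)) = e^(2t)·(I + t·N), where N is the 2×2 nilpotent shift.

After assembling e^{tJ} and conjugating by P, we get:

e^{tM} =
  [3*t*exp(2*t) + exp(2*t), 0, 3*t*exp(2*t)]
  [2*t*exp(2*t), exp(2*t), 2*t*exp(2*t)]
  [-3*t*exp(2*t), 0, -3*t*exp(2*t) + exp(2*t)]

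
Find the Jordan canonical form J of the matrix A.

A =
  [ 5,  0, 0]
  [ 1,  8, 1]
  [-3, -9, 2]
J_2(5) ⊕ J_1(5)

The characteristic polynomial is
  det(x·I − A) = x^3 - 15*x^2 + 75*x - 125 = (x - 5)^3

Eigenvalues and multiplicities (the geometric multiplicity of λ is n − rank(A − λI), which equals the number of Jordan blocks for λ):
  λ = 5: algebraic multiplicity = 3, geometric multiplicity = 2

Determining the block sizes for each eigenvalue:
  λ = 5: 2 blocks summing to 3 forces exactly one block of size 2 and the rest size 1 → block sizes [2, 1]

Assembling the blocks gives a Jordan form
J =
  [5, 1, 0]
  [0, 5, 0]
  [0, 0, 5]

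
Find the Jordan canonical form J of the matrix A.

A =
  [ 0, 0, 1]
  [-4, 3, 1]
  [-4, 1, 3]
J_3(2)

The characteristic polynomial is
  det(x·I − A) = x^3 - 6*x^2 + 12*x - 8 = (x - 2)^3

Eigenvalues and multiplicities (the geometric multiplicity of λ is n − rank(A − λI), which equals the number of Jordan blocks for λ):
  λ = 2: algebraic multiplicity = 3, geometric multiplicity = 1

Determining the block sizes for each eigenvalue:
  λ = 2: one block (gm = 1), so the single block has size am = 3 → block sizes [3]

Assembling the blocks gives a Jordan form
J =
  [2, 1, 0]
  [0, 2, 1]
  [0, 0, 2]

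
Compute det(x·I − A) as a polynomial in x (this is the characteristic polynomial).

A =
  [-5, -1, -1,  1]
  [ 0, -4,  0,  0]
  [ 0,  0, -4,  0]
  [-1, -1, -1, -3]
x^4 + 16*x^3 + 96*x^2 + 256*x + 256

Expanding det(x·I − A) (e.g. by cofactor expansion or by noting that A is similar to its Jordan form J, which has the same characteristic polynomial as A) gives
  χ_A(x) = x^4 + 16*x^3 + 96*x^2 + 256*x + 256
which factors as (x + 4)^4. The eigenvalues (with algebraic multiplicities) are λ = -4 with multiplicity 4.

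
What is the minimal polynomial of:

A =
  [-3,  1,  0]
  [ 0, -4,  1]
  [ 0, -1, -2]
x^3 + 9*x^2 + 27*x + 27

The characteristic polynomial is χ_A(x) = (x + 3)^3, so the eigenvalues are known. The minimal polynomial is
  m_A(x) = Π_λ (x − λ)^{k_λ}
where k_λ is the size of the *largest* Jordan block for λ (equivalently, the smallest k with (A − λI)^k v = 0 for every generalised eigenvector v of λ).

  λ = -3: largest Jordan block has size 3, contributing (x + 3)^3

So m_A(x) = (x + 3)^3 = x^3 + 9*x^2 + 27*x + 27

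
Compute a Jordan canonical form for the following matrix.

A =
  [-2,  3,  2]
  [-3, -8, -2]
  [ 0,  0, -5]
J_2(-5) ⊕ J_1(-5)

The characteristic polynomial is
  det(x·I − A) = x^3 + 15*x^2 + 75*x + 125 = (x + 5)^3

Eigenvalues and multiplicities (the geometric multiplicity of λ is n − rank(A − λI), which equals the number of Jordan blocks for λ):
  λ = -5: algebraic multiplicity = 3, geometric multiplicity = 2

Determining the block sizes for each eigenvalue:
  λ = -5: 2 blocks summing to 3 forces exactly one block of size 2 and the rest size 1 → block sizes [2, 1]

Assembling the blocks gives a Jordan form
J =
  [-5,  1,  0]
  [ 0, -5,  0]
  [ 0,  0, -5]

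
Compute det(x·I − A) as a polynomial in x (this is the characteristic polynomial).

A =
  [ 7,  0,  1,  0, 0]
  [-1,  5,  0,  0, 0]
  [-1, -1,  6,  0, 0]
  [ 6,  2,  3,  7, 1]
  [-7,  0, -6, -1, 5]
x^5 - 30*x^4 + 360*x^3 - 2160*x^2 + 6480*x - 7776

Expanding det(x·I − A) (e.g. by cofactor expansion or by noting that A is similar to its Jordan form J, which has the same characteristic polynomial as A) gives
  χ_A(x) = x^5 - 30*x^4 + 360*x^3 - 2160*x^2 + 6480*x - 7776
which factors as (x - 6)^5. The eigenvalues (with algebraic multiplicities) are λ = 6 with multiplicity 5.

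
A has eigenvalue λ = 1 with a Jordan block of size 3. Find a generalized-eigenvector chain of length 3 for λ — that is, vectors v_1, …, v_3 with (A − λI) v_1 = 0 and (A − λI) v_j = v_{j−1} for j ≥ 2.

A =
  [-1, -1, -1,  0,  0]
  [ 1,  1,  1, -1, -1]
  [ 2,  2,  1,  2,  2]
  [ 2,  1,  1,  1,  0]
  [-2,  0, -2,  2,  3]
A Jordan chain for λ = 1 of length 3:
v_1 = (1, 0, -2, -1, 0)ᵀ
v_2 = (-2, 1, 2, 2, -2)ᵀ
v_3 = (1, 0, 0, 0, 0)ᵀ

Let N = A − (1)·I. We want v_3 with N^3 v_3 = 0 but N^2 v_3 ≠ 0; then v_{j-1} := N · v_j for j = 3, …, 2.

Pick v_3 = (1, 0, 0, 0, 0)ᵀ.
Then v_2 = N · v_3 = (-2, 1, 2, 2, -2)ᵀ.
Then v_1 = N · v_2 = (1, 0, -2, -1, 0)ᵀ.

Sanity check: (A − (1)·I) v_1 = (0, 0, 0, 0, 0)ᵀ = 0. ✓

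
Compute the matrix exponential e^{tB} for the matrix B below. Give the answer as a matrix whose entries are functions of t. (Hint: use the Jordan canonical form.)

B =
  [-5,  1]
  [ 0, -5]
e^{tB} =
  [exp(-5*t), t*exp(-5*t)]
  [0, exp(-5*t)]

Strategy: write B = P · J · P⁻¹ where J is a Jordan canonical form, so e^{tB} = P · e^{tJ} · P⁻¹, and e^{tJ} can be computed block-by-block.

B has Jordan form
J =
  [-5,  1]
  [ 0, -5]
(up to reordering of blocks).

Per-block formulas:
  For a 2×2 Jordan block J_2(-5): exp(t · J_2(-5)) = e^(-5t)·(I + t·N), where N is the 2×2 nilpotent shift.

After assembling e^{tJ} and conjugating by P, we get:

e^{tB} =
  [exp(-5*t), t*exp(-5*t)]
  [0, exp(-5*t)]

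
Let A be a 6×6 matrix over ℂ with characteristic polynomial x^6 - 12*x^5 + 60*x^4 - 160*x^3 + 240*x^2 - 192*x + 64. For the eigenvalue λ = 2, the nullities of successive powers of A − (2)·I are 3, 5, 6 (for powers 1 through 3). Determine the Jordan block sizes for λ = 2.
Block sizes for λ = 2: [3, 2, 1]

From the dimensions of kernels of powers, the number of Jordan blocks of size at least j is d_j − d_{j−1} where d_j = dim ker(N^j) (with d_0 = 0). Computing the differences gives [3, 2, 1].
The number of blocks of size exactly k is (#blocks of size ≥ k) − (#blocks of size ≥ k + 1), so the partition is: 1 block(s) of size 1, 1 block(s) of size 2, 1 block(s) of size 3.
In nonincreasing order the block sizes are [3, 2, 1].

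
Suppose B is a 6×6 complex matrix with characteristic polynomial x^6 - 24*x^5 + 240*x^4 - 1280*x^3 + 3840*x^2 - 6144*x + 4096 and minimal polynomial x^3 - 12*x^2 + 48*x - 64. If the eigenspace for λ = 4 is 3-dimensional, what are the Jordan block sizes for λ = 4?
Block sizes for λ = 4: [3, 2, 1]

Step 1 — from the characteristic polynomial, algebraic multiplicity of λ = 4 is 6. From dim ker(B − (4)·I) = 3, there are exactly 3 Jordan blocks for λ = 4.
Step 2 — from the minimal polynomial, the factor (x − 4)^3 tells us the largest block for λ = 4 has size 3.
Step 3 — with total size 6, 3 blocks, and largest block 3, the block sizes (in nonincreasing order) are [3, 2, 1].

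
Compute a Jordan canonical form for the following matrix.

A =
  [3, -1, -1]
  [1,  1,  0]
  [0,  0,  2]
J_3(2)

The characteristic polynomial is
  det(x·I − A) = x^3 - 6*x^2 + 12*x - 8 = (x - 2)^3

Eigenvalues and multiplicities (the geometric multiplicity of λ is n − rank(A − λI), which equals the number of Jordan blocks for λ):
  λ = 2: algebraic multiplicity = 3, geometric multiplicity = 1

Determining the block sizes for each eigenvalue:
  λ = 2: one block (gm = 1), so the single block has size am = 3 → block sizes [3]

Assembling the blocks gives a Jordan form
J =
  [2, 1, 0]
  [0, 2, 1]
  [0, 0, 2]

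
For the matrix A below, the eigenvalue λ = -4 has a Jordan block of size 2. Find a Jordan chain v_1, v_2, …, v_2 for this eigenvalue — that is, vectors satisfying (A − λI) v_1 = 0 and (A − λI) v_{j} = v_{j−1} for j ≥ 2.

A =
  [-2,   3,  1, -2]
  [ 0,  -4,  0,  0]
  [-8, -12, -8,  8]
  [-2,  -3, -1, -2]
A Jordan chain for λ = -4 of length 2:
v_1 = (2, 0, -8, -2)ᵀ
v_2 = (1, 0, 0, 0)ᵀ

Let N = A − (-4)·I. We want v_2 with N^2 v_2 = 0 but N^1 v_2 ≠ 0; then v_{j-1} := N · v_j for j = 2, …, 2.

Pick v_2 = (1, 0, 0, 0)ᵀ.
Then v_1 = N · v_2 = (2, 0, -8, -2)ᵀ.

Sanity check: (A − (-4)·I) v_1 = (0, 0, 0, 0)ᵀ = 0. ✓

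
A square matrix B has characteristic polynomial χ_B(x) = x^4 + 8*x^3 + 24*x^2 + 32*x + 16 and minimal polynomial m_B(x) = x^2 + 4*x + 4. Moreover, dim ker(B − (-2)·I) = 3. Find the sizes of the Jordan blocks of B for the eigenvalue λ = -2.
Block sizes for λ = -2: [2, 1, 1]

Step 1 — from the characteristic polynomial, algebraic multiplicity of λ = -2 is 4. From dim ker(B − (-2)·I) = 3, there are exactly 3 Jordan blocks for λ = -2.
Step 2 — from the minimal polynomial, the factor (x + 2)^2 tells us the largest block for λ = -2 has size 2.
Step 3 — with total size 4, 3 blocks, and largest block 2, the block sizes (in nonincreasing order) are [2, 1, 1].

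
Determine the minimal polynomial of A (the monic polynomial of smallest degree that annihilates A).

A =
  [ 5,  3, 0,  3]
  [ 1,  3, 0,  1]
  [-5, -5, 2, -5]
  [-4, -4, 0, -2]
x^2 - 4*x + 4

The characteristic polynomial is χ_A(x) = (x - 2)^4, so the eigenvalues are known. The minimal polynomial is
  m_A(x) = Π_λ (x − λ)^{k_λ}
where k_λ is the size of the *largest* Jordan block for λ (equivalently, the smallest k with (A − λI)^k v = 0 for every generalised eigenvector v of λ).

  λ = 2: largest Jordan block has size 2, contributing (x − 2)^2

So m_A(x) = (x - 2)^2 = x^2 - 4*x + 4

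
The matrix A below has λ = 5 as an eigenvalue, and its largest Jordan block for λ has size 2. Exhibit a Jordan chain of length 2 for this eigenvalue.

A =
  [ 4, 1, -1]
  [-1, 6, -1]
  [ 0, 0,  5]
A Jordan chain for λ = 5 of length 2:
v_1 = (-1, -1, 0)ᵀ
v_2 = (1, 0, 0)ᵀ

Let N = A − (5)·I. We want v_2 with N^2 v_2 = 0 but N^1 v_2 ≠ 0; then v_{j-1} := N · v_j for j = 2, …, 2.

Pick v_2 = (1, 0, 0)ᵀ.
Then v_1 = N · v_2 = (-1, -1, 0)ᵀ.

Sanity check: (A − (5)·I) v_1 = (0, 0, 0)ᵀ = 0. ✓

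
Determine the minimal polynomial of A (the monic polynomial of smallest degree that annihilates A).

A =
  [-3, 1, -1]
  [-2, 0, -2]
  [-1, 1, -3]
x^2 + 4*x + 4

The characteristic polynomial is χ_A(x) = (x + 2)^3, so the eigenvalues are known. The minimal polynomial is
  m_A(x) = Π_λ (x − λ)^{k_λ}
where k_λ is the size of the *largest* Jordan block for λ (equivalently, the smallest k with (A − λI)^k v = 0 for every generalised eigenvector v of λ).

  λ = -2: largest Jordan block has size 2, contributing (x + 2)^2

So m_A(x) = (x + 2)^2 = x^2 + 4*x + 4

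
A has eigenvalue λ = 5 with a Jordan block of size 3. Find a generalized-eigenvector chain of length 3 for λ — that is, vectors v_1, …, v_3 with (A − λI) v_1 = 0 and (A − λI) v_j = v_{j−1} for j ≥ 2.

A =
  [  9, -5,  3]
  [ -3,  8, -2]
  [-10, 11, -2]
A Jordan chain for λ = 5 of length 3:
v_1 = (1, -1, -3)ᵀ
v_2 = (4, -3, -10)ᵀ
v_3 = (1, 0, 0)ᵀ

Let N = A − (5)·I. We want v_3 with N^3 v_3 = 0 but N^2 v_3 ≠ 0; then v_{j-1} := N · v_j for j = 3, …, 2.

Pick v_3 = (1, 0, 0)ᵀ.
Then v_2 = N · v_3 = (4, -3, -10)ᵀ.
Then v_1 = N · v_2 = (1, -1, -3)ᵀ.

Sanity check: (A − (5)·I) v_1 = (0, 0, 0)ᵀ = 0. ✓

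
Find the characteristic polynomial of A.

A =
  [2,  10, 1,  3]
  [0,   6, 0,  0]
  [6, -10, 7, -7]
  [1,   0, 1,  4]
x^4 - 19*x^3 + 126*x^2 - 324*x + 216

Expanding det(x·I − A) (e.g. by cofactor expansion or by noting that A is similar to its Jordan form J, which has the same characteristic polynomial as A) gives
  χ_A(x) = x^4 - 19*x^3 + 126*x^2 - 324*x + 216
which factors as (x - 6)^3*(x - 1). The eigenvalues (with algebraic multiplicities) are λ = 1 with multiplicity 1, λ = 6 with multiplicity 3.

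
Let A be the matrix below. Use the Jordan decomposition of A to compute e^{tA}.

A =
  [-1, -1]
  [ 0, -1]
e^{tA} =
  [exp(-t), -t*exp(-t)]
  [0, exp(-t)]

Strategy: write A = P · J · P⁻¹ where J is a Jordan canonical form, so e^{tA} = P · e^{tJ} · P⁻¹, and e^{tJ} can be computed block-by-block.

A has Jordan form
J =
  [-1,  1]
  [ 0, -1]
(up to reordering of blocks).

Per-block formulas:
  For a 2×2 Jordan block J_2(-1): exp(t · J_2(-1)) = e^(-1t)·(I + t·N), where N is the 2×2 nilpotent shift.

After assembling e^{tJ} and conjugating by P, we get:

e^{tA} =
  [exp(-t), -t*exp(-t)]
  [0, exp(-t)]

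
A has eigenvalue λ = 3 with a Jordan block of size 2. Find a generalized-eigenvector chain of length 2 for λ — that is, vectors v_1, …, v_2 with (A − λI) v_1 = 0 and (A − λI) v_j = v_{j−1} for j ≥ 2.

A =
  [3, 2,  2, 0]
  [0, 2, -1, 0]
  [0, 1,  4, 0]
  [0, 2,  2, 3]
A Jordan chain for λ = 3 of length 2:
v_1 = (2, -1, 1, 2)ᵀ
v_2 = (0, 1, 0, 0)ᵀ

Let N = A − (3)·I. We want v_2 with N^2 v_2 = 0 but N^1 v_2 ≠ 0; then v_{j-1} := N · v_j for j = 2, …, 2.

Pick v_2 = (0, 1, 0, 0)ᵀ.
Then v_1 = N · v_2 = (2, -1, 1, 2)ᵀ.

Sanity check: (A − (3)·I) v_1 = (0, 0, 0, 0)ᵀ = 0. ✓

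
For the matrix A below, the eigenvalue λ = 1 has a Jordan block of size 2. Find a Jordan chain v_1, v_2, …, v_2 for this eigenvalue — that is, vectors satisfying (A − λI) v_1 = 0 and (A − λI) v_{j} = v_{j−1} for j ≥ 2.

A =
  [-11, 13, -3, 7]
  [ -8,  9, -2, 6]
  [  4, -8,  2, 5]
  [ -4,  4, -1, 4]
A Jordan chain for λ = 1 of length 2:
v_1 = (-12, -8, 4, -4)ᵀ
v_2 = (1, 0, 0, 0)ᵀ

Let N = A − (1)·I. We want v_2 with N^2 v_2 = 0 but N^1 v_2 ≠ 0; then v_{j-1} := N · v_j for j = 2, …, 2.

Pick v_2 = (1, 0, 0, 0)ᵀ.
Then v_1 = N · v_2 = (-12, -8, 4, -4)ᵀ.

Sanity check: (A − (1)·I) v_1 = (0, 0, 0, 0)ᵀ = 0. ✓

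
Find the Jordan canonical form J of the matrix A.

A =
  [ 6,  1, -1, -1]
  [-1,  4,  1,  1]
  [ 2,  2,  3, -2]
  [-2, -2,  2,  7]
J_2(5) ⊕ J_1(5) ⊕ J_1(5)

The characteristic polynomial is
  det(x·I − A) = x^4 - 20*x^3 + 150*x^2 - 500*x + 625 = (x - 5)^4

Eigenvalues and multiplicities (the geometric multiplicity of λ is n − rank(A − λI), which equals the number of Jordan blocks for λ):
  λ = 5: algebraic multiplicity = 4, geometric multiplicity = 3

Determining the block sizes for each eigenvalue:
  λ = 5: 3 blocks summing to 4 forces exactly one block of size 2 and the rest size 1 → block sizes [2, 1, 1]

Assembling the blocks gives a Jordan form
J =
  [5, 1, 0, 0]
  [0, 5, 0, 0]
  [0, 0, 5, 0]
  [0, 0, 0, 5]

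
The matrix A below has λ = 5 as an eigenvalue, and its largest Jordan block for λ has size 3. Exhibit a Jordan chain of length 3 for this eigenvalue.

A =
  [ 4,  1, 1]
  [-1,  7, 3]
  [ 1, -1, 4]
A Jordan chain for λ = 5 of length 3:
v_1 = (1, 2, -1)ᵀ
v_2 = (-1, -1, 1)ᵀ
v_3 = (1, 0, 0)ᵀ

Let N = A − (5)·I. We want v_3 with N^3 v_3 = 0 but N^2 v_3 ≠ 0; then v_{j-1} := N · v_j for j = 3, …, 2.

Pick v_3 = (1, 0, 0)ᵀ.
Then v_2 = N · v_3 = (-1, -1, 1)ᵀ.
Then v_1 = N · v_2 = (1, 2, -1)ᵀ.

Sanity check: (A − (5)·I) v_1 = (0, 0, 0)ᵀ = 0. ✓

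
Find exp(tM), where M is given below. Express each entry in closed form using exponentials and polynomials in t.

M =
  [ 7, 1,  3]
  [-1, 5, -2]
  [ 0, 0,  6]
e^{tM} =
  [t*exp(6*t) + exp(6*t), t*exp(6*t), t^2*exp(6*t)/2 + 3*t*exp(6*t)]
  [-t*exp(6*t), -t*exp(6*t) + exp(6*t), -t^2*exp(6*t)/2 - 2*t*exp(6*t)]
  [0, 0, exp(6*t)]

Strategy: write M = P · J · P⁻¹ where J is a Jordan canonical form, so e^{tM} = P · e^{tJ} · P⁻¹, and e^{tJ} can be computed block-by-block.

M has Jordan form
J =
  [6, 1, 0]
  [0, 6, 1]
  [0, 0, 6]
(up to reordering of blocks).

Per-block formulas:
  For a 3×3 Jordan block J_3(6): exp(t · J_3(6)) = e^(6t)·(I + t·N + (t^2/2)·N^2), where N is the 3×3 nilpotent shift.

After assembling e^{tJ} and conjugating by P, we get:

e^{tM} =
  [t*exp(6*t) + exp(6*t), t*exp(6*t), t^2*exp(6*t)/2 + 3*t*exp(6*t)]
  [-t*exp(6*t), -t*exp(6*t) + exp(6*t), -t^2*exp(6*t)/2 - 2*t*exp(6*t)]
  [0, 0, exp(6*t)]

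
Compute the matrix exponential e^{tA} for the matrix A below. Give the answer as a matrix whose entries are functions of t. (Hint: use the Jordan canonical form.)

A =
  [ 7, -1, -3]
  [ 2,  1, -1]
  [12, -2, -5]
e^{tA} =
  [-t^2*exp(t) + 6*t*exp(t) + exp(t), -t*exp(t), t^2*exp(t)/2 - 3*t*exp(t)]
  [2*t*exp(t), exp(t), -t*exp(t)]
  [-2*t^2*exp(t) + 12*t*exp(t), -2*t*exp(t), t^2*exp(t) - 6*t*exp(t) + exp(t)]

Strategy: write A = P · J · P⁻¹ where J is a Jordan canonical form, so e^{tA} = P · e^{tJ} · P⁻¹, and e^{tJ} can be computed block-by-block.

A has Jordan form
J =
  [1, 1, 0]
  [0, 1, 1]
  [0, 0, 1]
(up to reordering of blocks).

Per-block formulas:
  For a 3×3 Jordan block J_3(1): exp(t · J_3(1)) = e^(1t)·(I + t·N + (t^2/2)·N^2), where N is the 3×3 nilpotent shift.

After assembling e^{tJ} and conjugating by P, we get:

e^{tA} =
  [-t^2*exp(t) + 6*t*exp(t) + exp(t), -t*exp(t), t^2*exp(t)/2 - 3*t*exp(t)]
  [2*t*exp(t), exp(t), -t*exp(t)]
  [-2*t^2*exp(t) + 12*t*exp(t), -2*t*exp(t), t^2*exp(t) - 6*t*exp(t) + exp(t)]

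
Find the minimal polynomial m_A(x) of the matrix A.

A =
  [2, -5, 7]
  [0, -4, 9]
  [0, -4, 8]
x^3 - 6*x^2 + 12*x - 8

The characteristic polynomial is χ_A(x) = (x - 2)^3, so the eigenvalues are known. The minimal polynomial is
  m_A(x) = Π_λ (x − λ)^{k_λ}
where k_λ is the size of the *largest* Jordan block for λ (equivalently, the smallest k with (A − λI)^k v = 0 for every generalised eigenvector v of λ).

  λ = 2: largest Jordan block has size 3, contributing (x − 2)^3

So m_A(x) = (x - 2)^3 = x^3 - 6*x^2 + 12*x - 8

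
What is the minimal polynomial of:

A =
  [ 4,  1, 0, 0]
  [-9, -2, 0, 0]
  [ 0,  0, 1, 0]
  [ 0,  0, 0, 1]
x^2 - 2*x + 1

The characteristic polynomial is χ_A(x) = (x - 1)^4, so the eigenvalues are known. The minimal polynomial is
  m_A(x) = Π_λ (x − λ)^{k_λ}
where k_λ is the size of the *largest* Jordan block for λ (equivalently, the smallest k with (A − λI)^k v = 0 for every generalised eigenvector v of λ).

  λ = 1: largest Jordan block has size 2, contributing (x − 1)^2

So m_A(x) = (x - 1)^2 = x^2 - 2*x + 1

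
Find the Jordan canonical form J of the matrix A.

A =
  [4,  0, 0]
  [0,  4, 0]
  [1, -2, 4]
J_2(4) ⊕ J_1(4)

The characteristic polynomial is
  det(x·I − A) = x^3 - 12*x^2 + 48*x - 64 = (x - 4)^3

Eigenvalues and multiplicities (the geometric multiplicity of λ is n − rank(A − λI), which equals the number of Jordan blocks for λ):
  λ = 4: algebraic multiplicity = 3, geometric multiplicity = 2

Determining the block sizes for each eigenvalue:
  λ = 4: 2 blocks summing to 3 forces exactly one block of size 2 and the rest size 1 → block sizes [2, 1]

Assembling the blocks gives a Jordan form
J =
  [4, 1, 0]
  [0, 4, 0]
  [0, 0, 4]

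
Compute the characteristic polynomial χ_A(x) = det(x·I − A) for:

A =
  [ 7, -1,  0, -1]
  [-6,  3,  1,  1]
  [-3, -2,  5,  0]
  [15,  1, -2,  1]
x^4 - 16*x^3 + 96*x^2 - 256*x + 256

Expanding det(x·I − A) (e.g. by cofactor expansion or by noting that A is similar to its Jordan form J, which has the same characteristic polynomial as A) gives
  χ_A(x) = x^4 - 16*x^3 + 96*x^2 - 256*x + 256
which factors as (x - 4)^4. The eigenvalues (with algebraic multiplicities) are λ = 4 with multiplicity 4.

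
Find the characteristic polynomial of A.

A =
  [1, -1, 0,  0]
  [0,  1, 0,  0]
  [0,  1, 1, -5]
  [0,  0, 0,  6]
x^4 - 9*x^3 + 21*x^2 - 19*x + 6

Expanding det(x·I − A) (e.g. by cofactor expansion or by noting that A is similar to its Jordan form J, which has the same characteristic polynomial as A) gives
  χ_A(x) = x^4 - 9*x^3 + 21*x^2 - 19*x + 6
which factors as (x - 6)*(x - 1)^3. The eigenvalues (with algebraic multiplicities) are λ = 1 with multiplicity 3, λ = 6 with multiplicity 1.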